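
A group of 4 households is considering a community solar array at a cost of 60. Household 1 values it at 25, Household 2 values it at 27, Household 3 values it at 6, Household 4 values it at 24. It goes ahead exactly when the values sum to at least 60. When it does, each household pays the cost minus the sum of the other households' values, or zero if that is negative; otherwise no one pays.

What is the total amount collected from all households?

Total value 82 ≥ cost 60, so it is built.
Household 1: others sum to 57; max(0, 60 - 57) = 3.
Household 2: others sum to 55; max(0, 60 - 55) = 5.
Household 3: others sum to 76; max(0, 60 - 76) = 0.
Household 4: others sum to 58; max(0, 60 - 58) = 2.
Total collected = 3 + 5 + 0 + 2 = 10.

10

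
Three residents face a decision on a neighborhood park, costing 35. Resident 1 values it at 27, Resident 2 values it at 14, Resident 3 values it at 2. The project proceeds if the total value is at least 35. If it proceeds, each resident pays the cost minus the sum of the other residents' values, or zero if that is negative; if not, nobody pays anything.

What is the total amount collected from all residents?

Total value 43 ≥ cost 35, so it is built.
Resident 1: others sum to 16; max(0, 35 - 16) = 19.
Resident 2: others sum to 29; max(0, 35 - 29) = 6.
Resident 3: others sum to 41; max(0, 35 - 41) = 0.
Total collected = 19 + 6 + 0 = 25.

25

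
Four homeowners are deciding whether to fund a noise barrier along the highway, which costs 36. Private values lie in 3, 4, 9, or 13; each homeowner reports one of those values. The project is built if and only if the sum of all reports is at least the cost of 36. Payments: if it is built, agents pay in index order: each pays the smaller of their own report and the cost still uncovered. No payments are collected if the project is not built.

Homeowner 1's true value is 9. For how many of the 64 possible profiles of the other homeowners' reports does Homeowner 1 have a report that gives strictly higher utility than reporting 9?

Others report (9, 13, 13): truth gives 0; report 3 gives 6 > 0. Violating.
Others report (13, 9, 13): truth gives 0; report 3 gives 6 > 0. Violating.
Others report (13, 13, 9): truth gives 0; report 3 gives 6 > 0. Violating.
Others report (13, 13, 13): truth gives 0; report 3 gives 6 > 0. Violating.
Others report (3, 3, 3): truth gives 0; no alternative beats it.
Others report (3, 3, 4): truth gives 0; no alternative beats it.
(Checking all 64 profiles: 4 have a profitable deviation, 60 do not.)

4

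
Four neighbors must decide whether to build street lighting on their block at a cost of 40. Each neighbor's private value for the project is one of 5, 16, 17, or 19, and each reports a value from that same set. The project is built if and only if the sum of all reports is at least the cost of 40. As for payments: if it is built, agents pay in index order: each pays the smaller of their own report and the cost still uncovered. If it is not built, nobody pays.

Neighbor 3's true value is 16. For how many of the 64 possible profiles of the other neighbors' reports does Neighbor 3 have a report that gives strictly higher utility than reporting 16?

34

Others report (5, 16, 16): truth gives 0; report 5 gives 11 > 0. Violating.
Others report (5, 16, 17): truth gives 0; report 5 gives 11 > 0. Violating.
Others report (5, 16, 19): truth gives 0; report 5 gives 11 > 0. Violating.
Others report (5, 17, 16): truth gives 0; report 5 gives 11 > 0. Violating.
Others report (5, 5, 5): truth gives 0; no alternative beats it.
Others report (5, 5, 16): truth gives 0; no alternative beats it.
(Checking all 64 profiles: 34 have a profitable deviation, 30 do not.)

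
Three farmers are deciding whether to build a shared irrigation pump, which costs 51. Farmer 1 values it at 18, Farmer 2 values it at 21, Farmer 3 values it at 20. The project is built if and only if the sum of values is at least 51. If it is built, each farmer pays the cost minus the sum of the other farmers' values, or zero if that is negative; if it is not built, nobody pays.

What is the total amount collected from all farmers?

Total value 59 ≥ cost 51, so it is built.
Farmer 1: others sum to 41; max(0, 51 - 41) = 10.
Farmer 2: others sum to 38; max(0, 51 - 38) = 13.
Farmer 3: others sum to 39; max(0, 51 - 39) = 12.
Total collected = 10 + 13 + 12 = 35.

35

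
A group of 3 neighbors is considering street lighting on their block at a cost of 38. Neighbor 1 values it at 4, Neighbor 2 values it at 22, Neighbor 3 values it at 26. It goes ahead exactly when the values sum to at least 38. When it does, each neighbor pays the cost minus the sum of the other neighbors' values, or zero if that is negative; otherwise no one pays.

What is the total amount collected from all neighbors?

20

Total value 52 ≥ cost 38, so it is built.
Neighbor 1: others sum to 48; max(0, 38 - 48) = 0.
Neighbor 2: others sum to 30; max(0, 38 - 30) = 8.
Neighbor 3: others sum to 26; max(0, 38 - 26) = 12.
Total collected = 0 + 8 + 12 = 20.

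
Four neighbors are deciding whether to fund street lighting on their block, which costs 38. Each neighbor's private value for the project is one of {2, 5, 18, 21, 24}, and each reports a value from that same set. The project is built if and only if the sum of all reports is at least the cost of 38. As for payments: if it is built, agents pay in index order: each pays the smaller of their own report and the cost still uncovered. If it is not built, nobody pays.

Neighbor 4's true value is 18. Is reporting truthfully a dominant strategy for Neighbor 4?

Check each profile of the others' reports and compare truth against every alternative report.
Others report (2, 18, 18): truth gives 18, best alternative gives 18.
Others report (2, 18, 21): truth gives 18, best alternative gives 18.
Others report (2, 18, 24): truth gives 18, best alternative gives 18.
Others report (2, 21, 18): truth gives 18, best alternative gives 18.
Others report (2, 21, 21): truth gives 18, best alternative gives 18.
Others report (2, 21, 24): truth gives 18, best alternative gives 18.
(Remaining 119 profiles checked similarly; truth is weakly best in each.)
In every case the truthful report is at least as good as any alternative, so it is a dominant strategy.

Yes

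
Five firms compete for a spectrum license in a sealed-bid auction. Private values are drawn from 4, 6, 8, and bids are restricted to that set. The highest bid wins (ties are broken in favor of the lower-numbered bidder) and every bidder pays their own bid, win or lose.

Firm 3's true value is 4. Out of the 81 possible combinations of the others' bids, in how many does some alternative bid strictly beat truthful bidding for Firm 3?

Others bid (4, 4, 4, 4): truth gives -4; bid 6 gives -2 > -4. Violating.
Others bid (4, 4, 4, 6): truth gives -4; bid 6 gives -2 > -4. Violating.
Others bid (4, 4, 6, 4): truth gives -4; bid 6 gives -2 > -4. Violating.
Others bid (4, 4, 6, 6): truth gives -4; bid 6 gives -2 > -4. Violating.
Others bid (4, 4, 4, 8): truth gives -4; no alternative beats it.
Others bid (4, 4, 6, 8): truth gives -4; no alternative beats it.
(Checking all 81 profiles: 4 have a profitable deviation, 77 do not.)

4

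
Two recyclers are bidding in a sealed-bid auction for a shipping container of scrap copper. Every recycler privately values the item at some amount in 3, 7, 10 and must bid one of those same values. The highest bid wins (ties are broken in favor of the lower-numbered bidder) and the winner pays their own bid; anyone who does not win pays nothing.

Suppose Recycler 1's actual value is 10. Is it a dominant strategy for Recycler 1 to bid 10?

No

Consider the case where Recycler 2 bids 3.
Truthful bid 10: wins, pays 10, utility 10 - 10 = 0.
Bid 3 instead: wins, pays 3, utility 10 - 3 = 7.
Since 7 > 0, bidding 3 is strictly better here, so truthful bidding is not dominant.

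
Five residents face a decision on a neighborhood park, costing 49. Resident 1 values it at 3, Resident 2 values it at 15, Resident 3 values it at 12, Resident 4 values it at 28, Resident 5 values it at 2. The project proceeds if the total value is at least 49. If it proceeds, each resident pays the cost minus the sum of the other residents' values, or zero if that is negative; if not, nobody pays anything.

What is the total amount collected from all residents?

22

Total value 60 ≥ cost 49, so it is built.
Resident 1: others sum to 57; max(0, 49 - 57) = 0.
Resident 2: others sum to 45; max(0, 49 - 45) = 4.
Resident 3: others sum to 48; max(0, 49 - 48) = 1.
Resident 4: others sum to 32; max(0, 49 - 32) = 17.
Resident 5: others sum to 58; max(0, 49 - 58) = 0.
Total collected = 0 + 4 + 1 + 17 + 0 = 22.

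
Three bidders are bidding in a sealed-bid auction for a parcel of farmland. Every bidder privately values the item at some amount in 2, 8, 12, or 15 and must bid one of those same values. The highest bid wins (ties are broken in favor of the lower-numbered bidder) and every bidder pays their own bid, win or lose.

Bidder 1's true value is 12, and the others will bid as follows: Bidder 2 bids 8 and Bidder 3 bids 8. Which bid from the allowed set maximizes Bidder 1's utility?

8

Bid 2: loses but pays 2, utility -2.
Bid 8: wins, pays 8, utility 12 - 8 = 4.
Bid 12: wins, pays 12, utility 12 - 12 = 0.
Bid 15: wins, pays 15, utility 12 - 15 = -3.
The best choice is 8 with utility 4.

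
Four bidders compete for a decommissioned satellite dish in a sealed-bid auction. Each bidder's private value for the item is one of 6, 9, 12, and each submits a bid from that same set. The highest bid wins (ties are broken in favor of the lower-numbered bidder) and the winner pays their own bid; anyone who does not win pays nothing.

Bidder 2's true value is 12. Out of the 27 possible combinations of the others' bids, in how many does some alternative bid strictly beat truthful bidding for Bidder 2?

Others bid (6, 6, 6): truth gives 0; bid 9 gives 3 > 0. Violating.
Others bid (6, 6, 9): truth gives 0; bid 9 gives 3 > 0. Violating.
Others bid (6, 9, 6): truth gives 0; bid 9 gives 3 > 0. Violating.
Others bid (6, 9, 9): truth gives 0; bid 9 gives 3 > 0. Violating.
Others bid (6, 6, 12): truth gives 0; no alternative beats it.
Others bid (6, 9, 12): truth gives 0; no alternative beats it.
(Checking all 27 profiles: 4 have a profitable deviation, 23 do not.)

4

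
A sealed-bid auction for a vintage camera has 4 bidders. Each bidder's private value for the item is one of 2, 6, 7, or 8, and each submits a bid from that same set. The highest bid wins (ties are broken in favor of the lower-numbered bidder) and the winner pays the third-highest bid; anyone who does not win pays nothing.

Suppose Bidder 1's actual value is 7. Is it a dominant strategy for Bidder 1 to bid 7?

No

Consider the case where Bidder 2 bids 2, Bidder 3 bids 2 and Bidder 4 bids 8.
Truthful bid 7: loses, pays 0, utility 0.
Bid 8 instead: wins, pays 2, utility 7 - 2 = 5.
Since 5 > 0, bidding 8 is strictly better here, so truthful bidding is not dominant.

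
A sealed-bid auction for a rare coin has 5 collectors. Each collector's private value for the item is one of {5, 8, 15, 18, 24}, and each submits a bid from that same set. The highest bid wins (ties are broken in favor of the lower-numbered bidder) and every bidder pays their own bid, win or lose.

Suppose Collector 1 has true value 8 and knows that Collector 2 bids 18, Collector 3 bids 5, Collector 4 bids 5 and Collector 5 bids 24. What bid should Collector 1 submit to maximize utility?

Bid 5: loses but pays 5, utility -5.
Bid 8: loses but pays 8, utility -8.
Bid 15: loses but pays 15, utility -15.
Bid 18: loses but pays 18, utility -18.
Bid 24: wins, pays 24, utility 8 - 24 = -16.
The best choice is 5 with utility -5.

5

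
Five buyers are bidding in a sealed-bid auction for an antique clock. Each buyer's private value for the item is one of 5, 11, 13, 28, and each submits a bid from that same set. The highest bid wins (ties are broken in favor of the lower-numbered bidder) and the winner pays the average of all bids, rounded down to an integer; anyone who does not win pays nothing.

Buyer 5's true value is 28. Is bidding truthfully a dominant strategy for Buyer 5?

Consider the case where Buyer 1 bids 5, Buyer 2 bids 5, Buyer 3 bids 5 and Buyer 4 bids 5.
Truthful bid 28: wins, pays 9, utility 28 - 9 = 19.
Bid 11 instead: wins, pays 6, utility 28 - 6 = 22.
Since 22 > 19, bidding 11 is strictly better here, so truthful bidding is not dominant.

No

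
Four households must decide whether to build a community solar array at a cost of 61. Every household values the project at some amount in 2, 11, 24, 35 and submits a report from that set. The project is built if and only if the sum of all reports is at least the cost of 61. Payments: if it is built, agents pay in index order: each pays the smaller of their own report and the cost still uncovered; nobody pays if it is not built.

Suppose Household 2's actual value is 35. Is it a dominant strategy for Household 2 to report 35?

Consider the case where Household 1 reports 2, Household 3 reports 2 and Household 4 reports 35.
Truthful report 35: project built, pays 35, utility 35 - 35 = 0.
Report 24 instead: project built, pays 24, utility 35 - 24 = 11.
Since 11 > 0, reporting 24 is strictly better here, so truthful reporting is not dominant.

No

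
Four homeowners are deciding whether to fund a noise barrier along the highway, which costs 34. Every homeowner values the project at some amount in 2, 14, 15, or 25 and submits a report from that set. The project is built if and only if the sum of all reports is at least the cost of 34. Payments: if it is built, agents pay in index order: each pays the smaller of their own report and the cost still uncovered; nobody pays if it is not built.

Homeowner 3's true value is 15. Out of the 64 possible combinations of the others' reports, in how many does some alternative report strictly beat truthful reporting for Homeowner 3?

32

Others report (2, 2, 25): truth gives 0; report 14 gives 1 > 0. Violating.
Others report (2, 14, 14): truth gives 0; report 14 gives 1 > 0. Violating.
Others report (2, 14, 15): truth gives 0; report 14 gives 1 > 0. Violating.
Others report (2, 14, 25): truth gives 0; report 2 gives 13 > 0. Violating.
Others report (2, 2, 2): truth gives 0; no alternative beats it.
Others report (2, 2, 14): truth gives 0; no alternative beats it.
(Checking all 64 profiles: 32 have a profitable deviation, 32 do not.)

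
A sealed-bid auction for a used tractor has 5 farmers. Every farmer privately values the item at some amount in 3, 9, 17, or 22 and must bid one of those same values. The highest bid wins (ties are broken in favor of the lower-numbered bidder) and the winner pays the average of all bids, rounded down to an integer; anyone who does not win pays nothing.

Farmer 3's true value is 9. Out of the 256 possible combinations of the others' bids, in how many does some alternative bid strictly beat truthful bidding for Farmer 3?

Others bid (3, 3, 3, 17): truth gives 0; bid 17 gives 1 > 0. Violating.
Others bid (3, 3, 17, 3): truth gives 0; bid 17 gives 1 > 0. Violating.
Others bid (3, 9, 3, 3): truth gives 0; bid 17 gives 2 > 0. Violating.
Others bid (3, 9, 3, 9): truth gives 0; bid 17 gives 1 > 0. Violating.
Others bid (3, 3, 3, 3): truth gives 5; no alternative beats it.
Others bid (3, 3, 3, 9): truth gives 4; no alternative beats it.
(Checking all 256 profiles: 9 have a profitable deviation, 247 do not.)

9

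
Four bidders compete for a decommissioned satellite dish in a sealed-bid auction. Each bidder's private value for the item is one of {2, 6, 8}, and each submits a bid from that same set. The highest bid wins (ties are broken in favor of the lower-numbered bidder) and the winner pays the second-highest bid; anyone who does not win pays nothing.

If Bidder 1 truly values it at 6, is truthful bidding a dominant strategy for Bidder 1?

Check each profile of the others' bids and compare truth against every alternative bid.
Others bid (2, 2, 2): truth gives 4, best alternative gives 4.
Others bid (2, 2, 6): truth gives 0, best alternative gives 0.
Others bid (2, 2, 8): truth gives 0, best alternative gives 0.
Others bid (2, 6, 2): truth gives 0, best alternative gives 0.
Others bid (2, 6, 6): truth gives 0, best alternative gives 0.
Others bid (2, 6, 8): truth gives 0, best alternative gives 0.
(Remaining 21 profiles checked similarly; truth is weakly best in each.)
In every case the truthful bid is at least as good as any alternative, so it is a dominant strategy.

Yes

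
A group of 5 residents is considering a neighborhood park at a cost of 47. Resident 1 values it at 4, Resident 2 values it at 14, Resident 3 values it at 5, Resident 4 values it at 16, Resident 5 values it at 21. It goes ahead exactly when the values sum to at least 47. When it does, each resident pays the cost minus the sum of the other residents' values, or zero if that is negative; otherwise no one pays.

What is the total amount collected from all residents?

12

Total value 60 ≥ cost 47, so it is built.
Resident 1: others sum to 56; max(0, 47 - 56) = 0.
Resident 2: others sum to 46; max(0, 47 - 46) = 1.
Resident 3: others sum to 55; max(0, 47 - 55) = 0.
Resident 4: others sum to 44; max(0, 47 - 44) = 3.
Resident 5: others sum to 39; max(0, 47 - 39) = 8.
Total collected = 0 + 1 + 0 + 3 + 8 = 12.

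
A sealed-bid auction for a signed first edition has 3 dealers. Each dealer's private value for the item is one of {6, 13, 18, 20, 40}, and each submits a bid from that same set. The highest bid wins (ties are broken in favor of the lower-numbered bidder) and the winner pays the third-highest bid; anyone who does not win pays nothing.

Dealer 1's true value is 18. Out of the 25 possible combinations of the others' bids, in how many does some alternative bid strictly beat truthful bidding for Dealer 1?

Others bid (6, 20): truth gives 0; bid 20 gives 12 > 0. Violating.
Others bid (6, 40): truth gives 0; bid 40 gives 12 > 0. Violating.
Others bid (13, 20): truth gives 0; bid 20 gives 5 > 0. Violating.
Others bid (13, 40): truth gives 0; bid 40 gives 5 > 0. Violating.
Others bid (6, 6): truth gives 12; no alternative beats it.
Others bid (6, 13): truth gives 12; no alternative beats it.
(Checking all 25 profiles: 8 have a profitable deviation, 17 do not.)

8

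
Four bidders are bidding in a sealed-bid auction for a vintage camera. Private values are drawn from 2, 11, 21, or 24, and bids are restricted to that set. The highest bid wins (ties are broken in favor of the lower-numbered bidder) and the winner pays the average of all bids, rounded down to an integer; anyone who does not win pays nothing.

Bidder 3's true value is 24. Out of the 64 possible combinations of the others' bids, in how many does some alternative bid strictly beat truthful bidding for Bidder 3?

Others bid (2, 2, 2): truth gives 17; bid 11 gives 20 > 17. Violating.
Others bid (2, 2, 11): truth gives 15; bid 11 gives 18 > 15. Violating.
Others bid (2, 2, 21): truth gives 12; bid 21 gives 13 > 12. Violating.
Others bid (2, 11, 11): truth gives 12; bid 21 gives 13 > 12. Violating.
Others bid (2, 2, 24): truth gives 11; no alternative beats it.
Others bid (2, 11, 2): truth gives 15; no alternative beats it.
(Checking all 64 profiles: 9 have a profitable deviation, 55 do not.)

9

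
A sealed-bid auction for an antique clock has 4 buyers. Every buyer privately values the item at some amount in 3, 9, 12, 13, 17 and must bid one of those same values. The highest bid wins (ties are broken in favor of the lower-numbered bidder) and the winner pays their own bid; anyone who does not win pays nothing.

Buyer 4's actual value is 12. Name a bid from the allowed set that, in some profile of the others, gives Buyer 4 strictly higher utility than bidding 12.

9

Suppose Buyer 1 bids 3, Buyer 2 bids 3 and Buyer 3 bids 3.
Bid 12: wins, pays 12, utility 12 - 12 = 0.
Bid 9: wins, pays 9, utility 12 - 9 = 3.
So bidding 9 beats truth here (3 > 0).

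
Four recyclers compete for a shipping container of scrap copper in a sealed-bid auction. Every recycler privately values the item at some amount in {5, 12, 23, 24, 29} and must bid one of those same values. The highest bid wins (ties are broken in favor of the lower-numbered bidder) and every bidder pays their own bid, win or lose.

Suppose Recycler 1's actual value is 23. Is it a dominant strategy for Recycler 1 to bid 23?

Consider the case where Recycler 2 bids 5, Recycler 3 bids 5 and Recycler 4 bids 5.
Truthful bid 23: wins, pays 23, utility 23 - 23 = 0.
Bid 5 instead: wins, pays 5, utility 23 - 5 = 18.
Since 18 > 0, bidding 5 is strictly better here, so truthful bidding is not dominant.

No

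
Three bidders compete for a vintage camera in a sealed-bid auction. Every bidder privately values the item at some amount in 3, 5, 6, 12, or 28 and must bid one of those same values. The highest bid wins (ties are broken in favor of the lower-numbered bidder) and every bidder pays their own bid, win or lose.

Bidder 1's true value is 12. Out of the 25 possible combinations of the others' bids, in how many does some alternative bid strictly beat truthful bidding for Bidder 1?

Others bid (3, 3): truth gives 0; bid 3 gives 9 > 0. Violating.
Others bid (3, 5): truth gives 0; bid 5 gives 7 > 0. Violating.
Others bid (3, 6): truth gives 0; bid 6 gives 6 > 0. Violating.
Others bid (3, 28): truth gives -12; bid 3 gives -3 > -12. Violating.
Others bid (3, 12): truth gives 0; no alternative beats it.
Others bid (5, 12): truth gives 0; no alternative beats it.
(Checking all 25 profiles: 18 have a profitable deviation, 7 do not.)

18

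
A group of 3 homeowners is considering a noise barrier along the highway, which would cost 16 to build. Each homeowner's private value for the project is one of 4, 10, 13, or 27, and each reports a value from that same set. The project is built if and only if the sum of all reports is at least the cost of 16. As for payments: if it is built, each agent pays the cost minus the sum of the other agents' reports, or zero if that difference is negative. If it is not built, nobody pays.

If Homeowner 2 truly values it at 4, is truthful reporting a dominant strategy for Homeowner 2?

Check each profile of the others' reports and compare truth against every alternative report.
Others report (4, 4): truth gives 0, best alternative gives -4.
Others report (4, 13): truth gives 4, best alternative gives 4.
Others report (4, 27): truth gives 4, best alternative gives 4.
Others report (10, 10): truth gives 4, best alternative gives 4.
Others report (10, 13): truth gives 4, best alternative gives 4.
Others report (10, 27): truth gives 4, best alternative gives 4.
(Remaining 10 profiles checked similarly; truth is weakly best in each.)
In every case the truthful report is at least as good as any alternative, so it is a dominant strategy.

Yes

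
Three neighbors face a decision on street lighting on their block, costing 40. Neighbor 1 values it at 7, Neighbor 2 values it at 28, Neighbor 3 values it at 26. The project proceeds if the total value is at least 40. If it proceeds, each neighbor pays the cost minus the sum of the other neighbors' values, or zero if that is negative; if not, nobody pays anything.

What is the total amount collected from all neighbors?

Total value 61 ≥ cost 40, so it is built.
Neighbor 1: others sum to 54; max(0, 40 - 54) = 0.
Neighbor 2: others sum to 33; max(0, 40 - 33) = 7.
Neighbor 3: others sum to 35; max(0, 40 - 35) = 5.
Total collected = 0 + 7 + 5 = 12.

12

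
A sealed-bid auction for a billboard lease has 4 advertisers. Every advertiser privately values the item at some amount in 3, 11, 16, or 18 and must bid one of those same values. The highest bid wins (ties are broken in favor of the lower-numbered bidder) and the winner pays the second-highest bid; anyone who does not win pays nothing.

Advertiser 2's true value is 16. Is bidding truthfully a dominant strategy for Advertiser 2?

Yes

Check each profile of the others' bids and compare truth against every alternative bid.
Others bid (3, 3, 3): truth gives 13, best alternative gives 13.
Others bid (3, 3, 11): truth gives 5, best alternative gives 5.
Others bid (3, 11, 3): truth gives 5, best alternative gives 5.
Others bid (3, 11, 11): truth gives 5, best alternative gives 5.
Others bid (11, 3, 3): truth gives 5, best alternative gives 5.
Others bid (11, 3, 11): truth gives 5, best alternative gives 5.
(Remaining 58 profiles checked similarly; truth is weakly best in each.)
In every case the truthful bid is at least as good as any alternative, so it is a dominant strategy.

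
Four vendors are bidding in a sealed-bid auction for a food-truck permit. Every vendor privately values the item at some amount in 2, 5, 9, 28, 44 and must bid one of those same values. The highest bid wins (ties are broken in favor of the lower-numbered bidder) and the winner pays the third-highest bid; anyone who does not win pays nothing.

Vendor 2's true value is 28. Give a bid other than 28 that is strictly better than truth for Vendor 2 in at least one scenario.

Suppose Vendor 1 bids 2, Vendor 3 bids 2 and Vendor 4 bids 44.
Bid 28: loses, pays 0, utility 0.
Bid 44: wins, pays 2, utility 28 - 2 = 26.
So bidding 44 beats truth here (26 > 0).

44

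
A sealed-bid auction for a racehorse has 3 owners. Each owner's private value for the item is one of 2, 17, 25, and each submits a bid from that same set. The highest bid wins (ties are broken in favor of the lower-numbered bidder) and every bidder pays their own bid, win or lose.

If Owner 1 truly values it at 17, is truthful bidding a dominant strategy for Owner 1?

Consider the case where Owner 2 bids 2 and Owner 3 bids 2.
Truthful bid 17: wins, pays 17, utility 17 - 17 = 0.
Bid 2 instead: wins, pays 2, utility 17 - 2 = 15.
Since 15 > 0, bidding 2 is strictly better here, so truthful bidding is not dominant.

No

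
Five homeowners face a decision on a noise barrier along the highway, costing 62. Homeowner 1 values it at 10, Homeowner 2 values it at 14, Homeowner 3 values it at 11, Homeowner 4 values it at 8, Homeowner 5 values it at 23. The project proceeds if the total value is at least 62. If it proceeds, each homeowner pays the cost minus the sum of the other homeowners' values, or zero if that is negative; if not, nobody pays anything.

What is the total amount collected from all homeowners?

Total value 66 ≥ cost 62, so it is built.
Homeowner 1: others sum to 56; max(0, 62 - 56) = 6.
Homeowner 2: others sum to 52; max(0, 62 - 52) = 10.
Homeowner 3: others sum to 55; max(0, 62 - 55) = 7.
Homeowner 4: others sum to 58; max(0, 62 - 58) = 4.
Homeowner 5: others sum to 43; max(0, 62 - 43) = 19.
Total collected = 6 + 10 + 7 + 4 + 19 = 46.

46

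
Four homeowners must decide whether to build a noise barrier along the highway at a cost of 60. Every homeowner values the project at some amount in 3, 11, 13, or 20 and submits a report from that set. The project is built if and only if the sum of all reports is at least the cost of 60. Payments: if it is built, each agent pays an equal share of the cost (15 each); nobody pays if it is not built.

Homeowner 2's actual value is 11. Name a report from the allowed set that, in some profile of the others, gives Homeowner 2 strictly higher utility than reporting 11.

3

Suppose Homeowner 1 reports 11, Homeowner 3 reports 20 and Homeowner 4 reports 20.
Report 11: project built, pays 15, utility 11 - 15 = -4.
Report 3: project not built, utility 0.
So reporting 3 beats truth here (0 > -4).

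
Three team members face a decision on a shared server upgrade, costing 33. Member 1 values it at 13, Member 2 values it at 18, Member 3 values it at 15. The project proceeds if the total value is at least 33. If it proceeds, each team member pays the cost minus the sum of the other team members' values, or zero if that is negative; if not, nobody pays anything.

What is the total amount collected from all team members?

7

Total value 46 ≥ cost 33, so it is built.
Member 1: others sum to 33; max(0, 33 - 33) = 0.
Member 2: others sum to 28; max(0, 33 - 28) = 5.
Member 3: others sum to 31; max(0, 33 - 31) = 2.
Total collected = 0 + 5 + 2 = 7.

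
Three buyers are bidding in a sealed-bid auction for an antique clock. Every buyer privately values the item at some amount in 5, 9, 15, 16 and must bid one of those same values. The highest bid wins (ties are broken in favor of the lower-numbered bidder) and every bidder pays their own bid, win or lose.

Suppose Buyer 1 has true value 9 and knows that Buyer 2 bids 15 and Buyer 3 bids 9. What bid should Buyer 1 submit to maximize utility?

5

Bid 5: loses but pays 5, utility -5.
Bid 9: loses but pays 9, utility -9.
Bid 15: wins, pays 15, utility 9 - 15 = -6.
Bid 16: wins, pays 16, utility 9 - 16 = -7.
The best choice is 5 with utility -5.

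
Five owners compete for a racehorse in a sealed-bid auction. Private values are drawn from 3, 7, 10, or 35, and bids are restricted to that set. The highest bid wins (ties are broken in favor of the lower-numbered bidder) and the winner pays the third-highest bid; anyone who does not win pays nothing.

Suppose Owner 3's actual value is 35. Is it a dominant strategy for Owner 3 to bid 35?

Yes

Check each profile of the others' bids and compare truth against every alternative bid.
Others bid (3, 3, 3, 35): truth gives 32, best alternative gives 0.
Others bid (3, 3, 35, 3): truth gives 32, best alternative gives 0.
Others bid (3, 10, 3, 3): truth gives 32, best alternative gives 0.
Others bid (10, 3, 3, 3): truth gives 32, best alternative gives 0.
Others bid (3, 3, 7, 35): truth gives 28, best alternative gives 0.
Others bid (3, 3, 35, 7): truth gives 28, best alternative gives 0.
(Remaining 250 profiles checked similarly; truth is weakly best in each.)
In every case the truthful bid is at least as good as any alternative, so it is a dominant strategy.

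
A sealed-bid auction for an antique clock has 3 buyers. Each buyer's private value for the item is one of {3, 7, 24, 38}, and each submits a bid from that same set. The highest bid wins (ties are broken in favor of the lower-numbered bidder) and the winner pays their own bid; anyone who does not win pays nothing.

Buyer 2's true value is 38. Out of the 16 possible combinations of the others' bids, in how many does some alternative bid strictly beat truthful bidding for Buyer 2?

6

Others bid (3, 3): truth gives 0; bid 7 gives 31 > 0. Violating.
Others bid (3, 7): truth gives 0; bid 7 gives 31 > 0. Violating.
Others bid (3, 24): truth gives 0; bid 24 gives 14 > 0. Violating.
Others bid (7, 3): truth gives 0; bid 24 gives 14 > 0. Violating.
Others bid (3, 38): truth gives 0; no alternative beats it.
Others bid (7, 38): truth gives 0; no alternative beats it.
(Checking all 16 profiles: 6 have a profitable deviation, 10 do not.)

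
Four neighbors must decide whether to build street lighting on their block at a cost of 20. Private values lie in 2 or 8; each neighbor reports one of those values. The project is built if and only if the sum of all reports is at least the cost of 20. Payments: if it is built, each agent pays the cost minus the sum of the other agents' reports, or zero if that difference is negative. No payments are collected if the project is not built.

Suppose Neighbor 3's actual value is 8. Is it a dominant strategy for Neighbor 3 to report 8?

Yes

Check each profile of the others' reports and compare truth against every alternative report.
Others report (8, 8, 8): truth gives 8, best alternative gives 8.
Others report (2, 8, 8): truth gives 6, best alternative gives 6.
Others report (8, 2, 8): truth gives 6, best alternative gives 6.
Others report (8, 8, 2): truth gives 6, best alternative gives 6.
Others report (2, 2, 2): truth gives 0, best alternative gives 0.
Others report (2, 2, 8): truth gives 0, best alternative gives 0.
(Remaining 2 profiles checked similarly; truth is weakly best in each.)
In every case the truthful report is at least as good as any alternative, so it is a dominant strategy.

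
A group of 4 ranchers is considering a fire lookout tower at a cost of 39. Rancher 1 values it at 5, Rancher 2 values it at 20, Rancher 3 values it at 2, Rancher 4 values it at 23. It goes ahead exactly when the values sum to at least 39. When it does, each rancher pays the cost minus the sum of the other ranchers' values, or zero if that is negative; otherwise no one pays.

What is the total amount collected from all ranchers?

Total value 50 ≥ cost 39, so it is built.
Rancher 1: others sum to 45; max(0, 39 - 45) = 0.
Rancher 2: others sum to 30; max(0, 39 - 30) = 9.
Rancher 3: others sum to 48; max(0, 39 - 48) = 0.
Rancher 4: others sum to 27; max(0, 39 - 27) = 12.
Total collected = 0 + 9 + 0 + 12 = 21.

21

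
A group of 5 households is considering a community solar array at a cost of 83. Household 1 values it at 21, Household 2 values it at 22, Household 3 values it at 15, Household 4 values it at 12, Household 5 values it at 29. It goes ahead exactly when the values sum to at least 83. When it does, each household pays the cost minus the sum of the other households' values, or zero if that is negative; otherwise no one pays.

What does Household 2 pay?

6

Total value 99 ≥ cost 83, so the project is built.
The other households' values sum to 77.
Cost minus that sum is 83 - 77 = 6.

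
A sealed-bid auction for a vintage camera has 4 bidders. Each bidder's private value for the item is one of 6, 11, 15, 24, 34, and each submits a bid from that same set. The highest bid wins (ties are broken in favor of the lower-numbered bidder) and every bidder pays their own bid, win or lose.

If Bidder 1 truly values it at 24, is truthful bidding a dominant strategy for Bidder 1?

Consider the case where Bidder 2 bids 6, Bidder 3 bids 6 and Bidder 4 bids 6.
Truthful bid 24: wins, pays 24, utility 24 - 24 = 0.
Bid 6 instead: wins, pays 6, utility 24 - 6 = 18.
Since 18 > 0, bidding 6 is strictly better here, so truthful bidding is not dominant.

No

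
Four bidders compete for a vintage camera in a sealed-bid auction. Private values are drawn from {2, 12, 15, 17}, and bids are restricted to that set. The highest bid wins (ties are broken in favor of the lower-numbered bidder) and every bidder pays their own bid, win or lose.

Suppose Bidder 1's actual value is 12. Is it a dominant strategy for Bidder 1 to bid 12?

No

Consider the case where Bidder 2 bids 2, Bidder 3 bids 2 and Bidder 4 bids 2.
Truthful bid 12: wins, pays 12, utility 12 - 12 = 0.
Bid 2 instead: wins, pays 2, utility 12 - 2 = 10.
Since 10 > 0, bidding 2 is strictly better here, so truthful bidding is not dominant.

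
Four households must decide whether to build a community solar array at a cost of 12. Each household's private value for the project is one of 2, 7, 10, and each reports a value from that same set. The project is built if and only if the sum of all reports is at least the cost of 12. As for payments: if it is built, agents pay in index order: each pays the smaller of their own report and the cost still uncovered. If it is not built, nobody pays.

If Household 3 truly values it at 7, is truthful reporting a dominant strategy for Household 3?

Consider the case where Household 1 reports 2, Household 2 reports 2 and Household 4 reports 7.
Truthful report 7: project built, pays 7, utility 7 - 7 = 0.
Report 2 instead: project built, pays 2, utility 7 - 2 = 5.
Since 5 > 0, reporting 2 is strictly better here, so truthful reporting is not dominant.

No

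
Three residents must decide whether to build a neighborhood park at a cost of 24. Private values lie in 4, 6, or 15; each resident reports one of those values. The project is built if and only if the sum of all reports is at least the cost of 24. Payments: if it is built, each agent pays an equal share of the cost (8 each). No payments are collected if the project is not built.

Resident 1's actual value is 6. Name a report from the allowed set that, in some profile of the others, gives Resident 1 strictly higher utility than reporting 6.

4

Suppose Resident 2 reports 4 and Resident 3 reports 15.
Report 6: project built, pays 8, utility 6 - 8 = -2.
Report 4: project not built, utility 0.
So reporting 4 beats truth here (0 > -2).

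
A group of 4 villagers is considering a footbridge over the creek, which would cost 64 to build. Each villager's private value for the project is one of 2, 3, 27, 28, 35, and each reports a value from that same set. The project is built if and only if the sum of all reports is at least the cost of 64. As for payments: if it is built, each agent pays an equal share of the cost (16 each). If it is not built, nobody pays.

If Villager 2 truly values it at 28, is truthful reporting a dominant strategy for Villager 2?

Consider the case where Villager 1 reports 2, Villager 3 reports 2 and Villager 4 reports 27.
Truthful report 28: project not built, utility 0.
Report 35 instead: project built, pays 16, utility 28 - 16 = 12.
Since 12 > 0, reporting 35 is strictly better here, so truthful reporting is not dominant.

No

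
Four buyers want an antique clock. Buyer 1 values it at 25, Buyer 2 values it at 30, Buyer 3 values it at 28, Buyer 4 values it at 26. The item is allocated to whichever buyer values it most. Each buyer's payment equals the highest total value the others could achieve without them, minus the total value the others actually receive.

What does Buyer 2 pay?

Buyer 2 has the highest value and receives the item.
Without Buyer 2, the item would go to the next-highest value, 28, so the others could achieve 28.
With Buyer 2 present and winning, the others receive nothing, so their total is 0.
Payment = 28 - 0 = 28.

28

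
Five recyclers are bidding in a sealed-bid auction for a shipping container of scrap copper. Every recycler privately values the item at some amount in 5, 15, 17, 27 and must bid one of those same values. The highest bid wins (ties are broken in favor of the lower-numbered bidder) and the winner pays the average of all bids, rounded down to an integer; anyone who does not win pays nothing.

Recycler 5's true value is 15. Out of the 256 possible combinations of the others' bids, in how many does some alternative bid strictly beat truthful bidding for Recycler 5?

Others bid (5, 5, 5, 15): truth gives 0; bid 17 gives 6 > 0. Violating.
Others bid (5, 5, 5, 17): truth gives 0; bid 27 gives 4 > 0. Violating.
Others bid (5, 5, 15, 5): truth gives 0; bid 17 gives 6 > 0. Violating.
Others bid (5, 5, 15, 15): truth gives 0; bid 17 gives 4 > 0. Violating.
Others bid (5, 5, 5, 5): truth gives 8; no alternative beats it.
Others bid (5, 5, 5, 27): truth gives 0; no alternative beats it.
(Checking all 256 profiles: 36 have a profitable deviation, 220 do not.)

36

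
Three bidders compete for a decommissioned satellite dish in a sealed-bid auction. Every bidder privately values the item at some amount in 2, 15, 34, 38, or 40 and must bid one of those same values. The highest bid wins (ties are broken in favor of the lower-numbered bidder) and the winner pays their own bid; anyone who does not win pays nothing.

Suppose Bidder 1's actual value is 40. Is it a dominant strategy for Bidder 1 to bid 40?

No

Consider the case where Bidder 2 bids 2 and Bidder 3 bids 2.
Truthful bid 40: wins, pays 40, utility 40 - 40 = 0.
Bid 2 instead: wins, pays 2, utility 40 - 2 = 38.
Since 38 > 0, bidding 2 is strictly better here, so truthful bidding is not dominant.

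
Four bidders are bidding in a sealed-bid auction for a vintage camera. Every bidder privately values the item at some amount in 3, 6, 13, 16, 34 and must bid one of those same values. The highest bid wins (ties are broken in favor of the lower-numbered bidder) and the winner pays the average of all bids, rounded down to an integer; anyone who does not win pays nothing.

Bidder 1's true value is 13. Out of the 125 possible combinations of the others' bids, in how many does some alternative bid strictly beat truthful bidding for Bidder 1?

35

Others bid (3, 3, 3): truth gives 8; bid 3 gives 10 > 8. Violating.
Others bid (3, 3, 6): truth gives 7; bid 6 gives 9 > 7. Violating.
Others bid (3, 3, 16): truth gives 0; bid 16 gives 4 > 0. Violating.
Others bid (3, 6, 3): truth gives 7; bid 6 gives 9 > 7. Violating.
Others bid (3, 3, 13): truth gives 5; no alternative beats it.
Others bid (3, 3, 34): truth gives 0; no alternative beats it.
(Checking all 125 profiles: 35 have a profitable deviation, 90 do not.)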